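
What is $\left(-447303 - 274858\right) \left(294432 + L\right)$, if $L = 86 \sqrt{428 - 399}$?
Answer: $-212627307552 - 62105846 \sqrt{29} \approx -2.1296 \cdot 10^{11}$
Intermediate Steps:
$L = 86 \sqrt{29} \approx 463.12$
$\left(-447303 - 274858\right) \left(294432 + L\right) = \left(-447303 - 274858\right) \left(294432 + 86 \sqrt{29}\right) = - 722161 \left(294432 + 86 \sqrt{29}\right) = -212627307552 - 62105846 \sqrt{29}$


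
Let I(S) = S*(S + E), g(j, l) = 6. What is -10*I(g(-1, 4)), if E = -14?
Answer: 480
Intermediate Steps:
I(S) = S*(-14 + S) (I(S) = S*(S - 14) = S*(-14 + S))
-10*I(g(-1, 4)) = -60*(-14 + 6) = -60*(-8) = -10*(-48) = 480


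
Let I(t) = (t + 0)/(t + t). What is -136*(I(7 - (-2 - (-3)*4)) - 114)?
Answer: 15436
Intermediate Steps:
I(t) = ½ (I(t) = t/((2*t)) = t*(1/(2*t)) = ½)
-136*(I(7 - (-2 - (-3)*4)) - 114) = -136*(½ - 114) = -136*(-227/2) = 15436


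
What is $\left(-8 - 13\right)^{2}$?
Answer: $441$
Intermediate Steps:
$\left(-8 - 13\right)^{2} = \left(-21\right)^{2} = 441$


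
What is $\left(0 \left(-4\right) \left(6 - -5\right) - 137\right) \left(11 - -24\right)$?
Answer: $-4795$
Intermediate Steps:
$\left(0 \left(-4\right) \left(6 - -5\right) - 137\right) \left(11 - -24\right) = \left(0 \left(6 + 5\right) - 137\right) \left(11 + 24\right) = \left(0 \cdot 11 - 137\right) 35 = \left(0 - 137\right) 35 = \left(-137\right) 35 = -4795$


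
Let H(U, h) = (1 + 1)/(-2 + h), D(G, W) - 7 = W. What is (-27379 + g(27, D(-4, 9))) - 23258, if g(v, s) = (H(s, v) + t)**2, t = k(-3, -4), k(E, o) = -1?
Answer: -31647596/625 ≈ -50636.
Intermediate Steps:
t = -1
D(G, W) = 7 + W
H(U, h) = 2/(-2 + h)
g(v, s) = (-1 + 2/(-2 + v))**2 (g(v, s) = (2/(-2 + v) - 1)**2 = (-1 + 2/(-2 + v))**2)
(-27379 + g(27, D(-4, 9))) - 23258 = (-27379 + (-4 + 27)**2/(-2 + 27)**2) - 23258 = (-27379 + 23**2/25**2) - 23258 = (-27379 + 529*(1/625)) - 23258 = (-27379 + 529/625) - 23258 = -17111346/625 - 23258 = -31647596/625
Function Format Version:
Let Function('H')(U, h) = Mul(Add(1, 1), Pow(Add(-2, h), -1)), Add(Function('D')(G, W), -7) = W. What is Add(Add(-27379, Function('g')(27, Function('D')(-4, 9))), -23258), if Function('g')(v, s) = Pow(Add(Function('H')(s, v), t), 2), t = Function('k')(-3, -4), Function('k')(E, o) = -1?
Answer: Rational(-31647596, 625) ≈ -50636.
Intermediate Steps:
t = -1
Function('D')(G, W) = Add(7, W)
Function('H')(U, h) = Mul(2, Pow(Add(-2, h), -1))
Function('g')(v, s) = Pow(Add(-1, Mul(2, Pow(Add(-2, v), -1))), 2) (Function('g')(v, s) = Pow(Add(Mul(2, Pow(Add(-2, v), -1)), -1), 2) = Pow(Add(-1, Mul(2, Pow(Add(-2, v), -1))), 2))
Add(Add(-27379, Function('g')(27, Function('D')(-4, 9))), -23258) = Add(Add(-27379, Mul(Pow(Add(-4, 27), 2), Pow(Add(-2, 27), -2))), -23258) = Add(Add(-27379, Mul(Pow(23, 2), Pow(25, -2))), -23258) = Add(Add(-27379, Mul(529, Rational(1, 625))), -23258) = Add(Add(-27379, Rational(529, 625)), -23258) = Add(Rational(-17111346, 625), -23258) = Rational(-31647596, 625)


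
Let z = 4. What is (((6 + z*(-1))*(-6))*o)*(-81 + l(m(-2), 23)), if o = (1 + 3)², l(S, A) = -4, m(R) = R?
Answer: 16320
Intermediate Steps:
o = 16 (o = 4² = 16)
(((6 + z*(-1))*(-6))*o)*(-81 + l(m(-2), 23)) = (((6 + 4*(-1))*(-6))*16)*(-81 - 4) = (((6 - 4)*(-6))*16)*(-85) = ((2*(-6))*16)*(-85) = -12*16*(-85) = -192*(-85) = 16320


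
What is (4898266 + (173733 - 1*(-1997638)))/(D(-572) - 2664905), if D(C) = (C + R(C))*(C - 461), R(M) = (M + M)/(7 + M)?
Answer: -3994344905/1173008137 ≈ -3.4052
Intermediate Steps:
R(M) = 2*M/(7 + M) (R(M) = (2*M)/(7 + M) = 2*M/(7 + M))
D(C) = (-461 + C)*(C + 2*C/(7 + C)) (D(C) = (C + 2*C/(7 + C))*(C - 461) = (C + 2*C/(7 + C))*(-461 + C) = (-461 + C)*(C + 2*C/(7 + C)))
(4898266 + (173733 - 1*(-1997638)))/(D(-572) - 2664905) = (4898266 + (173733 - 1*(-1997638)))/(-572*(-4149 + (-572)² - 452*(-572))/(7 - 572) - 2664905) = (4898266 + (173733 + 1997638))/(-572*(-4149 + 327184 + 258544)/(-565) - 2664905) = (4898266 + 2171371)/(-572*(-1/565)*581579 - 2664905) = 7069637/(332663188/565 - 2664905) = 7069637/(-1173008137/565) = 7069637*(-565/1173008137) = -3994344905/1173008137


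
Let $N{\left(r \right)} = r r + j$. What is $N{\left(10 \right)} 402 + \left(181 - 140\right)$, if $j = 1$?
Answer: $40643$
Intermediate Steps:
$N{\left(r \right)} = 1 + r^{2}$ ($N{\left(r \right)} = r r + 1 = r^{2} + 1 = 1 + r^{2}$)
$N{\left(10 \right)} 402 + \left(181 - 140\right) = \left(1 + 10^{2}\right) 402 + \left(181 - 140\right) = \left(1 + 100\right) 402 + \left(181 - 140\right) = 101 \cdot 402 + 41 = 40602 + 41 = 40643$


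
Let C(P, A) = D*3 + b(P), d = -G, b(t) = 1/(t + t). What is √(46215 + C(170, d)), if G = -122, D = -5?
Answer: √1335180085/170 ≈ 214.94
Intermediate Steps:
b(t) = 1/(2*t)
d = 122 (d = -1*(-122) = 122)
C(P, A) = -15 + 1/(2*P) (C(P, A) = -5*3 + 1/(2*P) = -15 + 1/(2*P))
√(46215 + C(170, d)) = √(46215 + (-15 + (½)/170)) = √(46215 + (-15 + (½)*(1/170))) = √(46215 + (-15 + 1/340)) = √(46215 - 5099/340) = √(15708001/340) = √1335180085/170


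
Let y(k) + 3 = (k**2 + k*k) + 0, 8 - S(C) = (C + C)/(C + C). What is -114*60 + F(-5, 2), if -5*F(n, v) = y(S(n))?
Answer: -6859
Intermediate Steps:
S(C) = 7 (S(C) = 8 - (C + C)/(C + C) = 8 - 2*C/(2*C) = 8 - 2*C*1/(2*C) = 8 - 1*1 = 8 - 1 = 7)
y(k) = -3 + 2*k**2 (y(k) = -3 + ((k**2 + k*k) + 0) = -3 + ((k**2 + k**2) + 0) = -3 + (2*k**2 + 0) = -3 + 2*k**2)
F(n, v) = -19 (F(n, v) = -(-3 + 2*7**2)/5 = -(-3 + 2*49)/5 = -(-3 + 98)/5 = -1/5*95 = -19)
-114*60 + F(-5, 2) = -114*60 - 19 = -6840 - 19 = -6859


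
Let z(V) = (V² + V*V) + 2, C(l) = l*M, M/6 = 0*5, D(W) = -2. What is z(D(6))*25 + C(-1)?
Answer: 250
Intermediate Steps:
M = 0 (M = 6*(0*5) = 6*0 = 0)
C(l) = 0 (C(l) = l*0 = 0)
z(V) = 2 + 2*V² (z(V) = (V² + V²) + 2 = 2*V² + 2 = 2 + 2*V²)
z(D(6))*25 + C(-1) = (2 + 2*(-2)²)*25 + 0 = (2 + 2*4)*25 + 0 = (2 + 8)*25 + 0 = 10*25 + 0 = 250 + 0 = 250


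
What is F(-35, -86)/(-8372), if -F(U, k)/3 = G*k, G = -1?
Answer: 129/4186 ≈ 0.030817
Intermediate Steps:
F(U, k) = 3*k (F(U, k) = -(-3)*k = 3*k)
F(-35, -86)/(-8372) = (3*(-86))/(-8372) = -258*(-1/8372) = 129/4186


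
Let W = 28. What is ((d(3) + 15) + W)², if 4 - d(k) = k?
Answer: 1936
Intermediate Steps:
d(k) = 4 - k
((d(3) + 15) + W)² = (((4 - 1*3) + 15) + 28)² = (((4 - 3) + 15) + 28)² = ((1 + 15) + 28)² = (16 + 28)² = 44² = 1936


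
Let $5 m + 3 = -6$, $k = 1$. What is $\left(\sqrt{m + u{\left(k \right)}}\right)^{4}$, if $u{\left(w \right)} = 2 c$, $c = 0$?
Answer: $\frac{81}{25} \approx 3.24$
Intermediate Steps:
$m = - \frac{9}{5}$ ($m = - \frac{3}{5} + \frac{1}{5} \left(-6\right) = - \frac{3}{5} - \frac{6}{5} = - \frac{9}{5} \approx -1.8$)
$u{\left(w \right)} = 0$ ($u{\left(w \right)} = 2 \cdot 0 = 0$)
$\left(\sqrt{m + u{\left(k \right)}}\right)^{4} = \left(\sqrt{- \frac{9}{5} + 0}\right)^{4} = \left(\sqrt{- \frac{9}{5}}\right)^{4} = \left(\frac{3 i \sqrt{5}}{5}\right)^{4} = \frac{81}{25}$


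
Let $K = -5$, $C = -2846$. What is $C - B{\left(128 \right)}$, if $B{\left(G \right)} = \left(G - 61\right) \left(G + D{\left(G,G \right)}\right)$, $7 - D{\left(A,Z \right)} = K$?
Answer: $-12226$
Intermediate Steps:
$D{\left(A,Z \right)} = 12$ ($D{\left(A,Z \right)} = 7 - -5 = 7 + 5 = 12$)
$B{\left(G \right)} = \left(-61 + G\right) \left(12 + G\right)$ ($B{\left(G \right)} = \left(G - 61\right) \left(G + 12\right) = \left(-61 + G\right) \left(12 + G\right)$)
$C - B{\left(128 \right)} = -2846 - \left(-732 + 128^{2} - 6272\right) = -2846 - \left(-732 + 16384 - 6272\right) = -2846 - 9380 = -12226$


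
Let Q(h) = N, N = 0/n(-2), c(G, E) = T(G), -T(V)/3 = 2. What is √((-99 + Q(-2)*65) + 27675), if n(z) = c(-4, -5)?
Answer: 6*√766 ≈ 166.06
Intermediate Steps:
T(V) = -6 (T(V) = -3*2 = -6)
c(G, E) = -6
n(z) = -6
N = 0 (N = 0/(-6) = 0*(-⅙) = 0)
Q(h) = 0
√((-99 + Q(-2)*65) + 27675) = √((-99 + 0*65) + 27675) = √((-99 + 0) + 27675) = √(-99 + 27675) = √27576 = 6*√766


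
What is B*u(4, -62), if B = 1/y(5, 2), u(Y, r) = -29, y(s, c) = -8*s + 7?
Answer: 29/33 ≈ 0.87879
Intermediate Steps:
y(s, c) = 7 - 8*s
B = -1/33 (B = 1/(7 - 8*5) = 1/(7 - 40) = 1/(-33) = -1/33 ≈ -0.030303)
B*u(4, -62) = -1/33*(-29) = 29/33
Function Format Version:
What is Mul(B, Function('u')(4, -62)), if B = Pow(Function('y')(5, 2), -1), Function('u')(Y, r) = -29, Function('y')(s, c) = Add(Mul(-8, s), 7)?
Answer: Rational(29, 33) ≈ 0.87879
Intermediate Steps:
Function('y')(s, c) = Add(7, Mul(-8, s))
B = Rational(-1, 33) (B = Pow(Add(7, Mul(-8, 5)), -1) = Pow(Add(7, -40), -1) = Pow(-33, -1) = Rational(-1, 33) ≈ -0.030303)
Mul(B, Function('u')(4, -62)) = Mul(Rational(-1, 33), -29) = Rational(29, 33)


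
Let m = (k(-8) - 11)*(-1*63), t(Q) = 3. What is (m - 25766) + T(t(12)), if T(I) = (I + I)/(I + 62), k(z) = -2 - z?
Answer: -1654309/65 ≈ -25451.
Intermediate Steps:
T(I) = 2*I/(62 + I) (T(I) = (2*I)/(62 + I) = 2*I/(62 + I))
m = 315 (m = ((-2 - 1*(-8)) - 11)*(-1*63) = ((-2 + 8) - 11)*(-63) = (6 - 11)*(-63) = -5*(-63) = 315)
(m - 25766) + T(t(12)) = (315 - 25766) + 2*3/(62 + 3) = -25451 + 2*3/65 = -25451 + 2*3*(1/65) = -25451 + 6/65 = -1654309/65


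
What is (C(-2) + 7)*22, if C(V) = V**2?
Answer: 242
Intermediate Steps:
(C(-2) + 7)*22 = ((-2)**2 + 7)*22 = (4 + 7)*22 = 11*22 = 242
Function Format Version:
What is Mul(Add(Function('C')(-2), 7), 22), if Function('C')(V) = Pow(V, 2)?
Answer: 242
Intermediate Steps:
Mul(Add(Function('C')(-2), 7), 22) = Mul(Add(Pow(-2, 2), 7), 22) = Mul(Add(4, 7), 22) = Mul(11, 22) = 242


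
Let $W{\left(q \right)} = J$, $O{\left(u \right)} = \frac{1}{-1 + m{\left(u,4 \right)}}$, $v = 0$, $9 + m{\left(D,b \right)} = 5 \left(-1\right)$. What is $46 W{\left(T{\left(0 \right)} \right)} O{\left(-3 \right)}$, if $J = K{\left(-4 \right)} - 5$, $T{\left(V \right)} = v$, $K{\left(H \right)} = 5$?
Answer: $0$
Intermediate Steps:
$m{\left(D,b \right)} = -14$ ($m{\left(D,b \right)} = -9 + 5 \left(-1\right) = -9 - 5 = -14$)
$O{\left(u \right)} = - \frac{1}{15}$ ($O{\left(u \right)} = \frac{1}{-1 - 14} = \frac{1}{-15} = - \frac{1}{15}$)
$T{\left(V \right)} = 0$
$J = 0$ ($J = 5 - 5 = 0$)
$W{\left(q \right)} = 0$
$46 W{\left(T{\left(0 \right)} \right)} O{\left(-3 \right)} = 46 \cdot 0 \left(- \frac{1}{15}\right) = 0 \left(- \frac{1}{15}\right) = 0$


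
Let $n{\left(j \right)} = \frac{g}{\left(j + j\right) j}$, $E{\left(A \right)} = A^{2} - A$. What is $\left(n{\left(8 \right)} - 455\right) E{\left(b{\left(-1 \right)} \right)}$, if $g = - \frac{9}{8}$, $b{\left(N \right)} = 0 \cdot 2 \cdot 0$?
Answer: $0$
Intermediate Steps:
$b{\left(N \right)} = 0$ ($b{\left(N \right)} = 0 \cdot 0 = 0$)
$g = - \frac{9}{8}$ ($g = \left(-9\right) \frac{1}{8} = - \frac{9}{8} \approx -1.125$)
$n{\left(j \right)} = - \frac{9}{16 j^{2}}$ ($n{\left(j \right)} = - \frac{9}{8 \left(j + j\right) j} = - \frac{9}{8 \cdot 2 j j} = - \frac{9}{8 \cdot 2 j^{2}} = - \frac{9 \frac{1}{2 j^{2}}}{8} = - \frac{9}{16 j^{2}}$)
$\left(n{\left(8 \right)} - 455\right) E{\left(b{\left(-1 \right)} \right)} = \left(- \frac{9}{16 \cdot 64} - 455\right) 0 \left(-1 + 0\right) = \left(\left(- \frac{9}{16}\right) \frac{1}{64} - 455\right) 0 \left(-1\right) = \left(- \frac{9}{1024} - 455\right) 0 = \left(- \frac{465929}{1024}\right) 0 = 0$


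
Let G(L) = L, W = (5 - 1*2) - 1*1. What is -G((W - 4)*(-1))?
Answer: -2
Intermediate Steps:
W = 2 (W = (5 - 2) - 1 = 3 - 1 = 2)
-G((W - 4)*(-1)) = -(2 - 4)*(-1) = -(-2)*(-1) = -1*2 = -2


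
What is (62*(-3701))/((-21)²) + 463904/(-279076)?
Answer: -2294354242/4395447 ≈ -521.98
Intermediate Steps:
(62*(-3701))/((-21)²) + 463904/(-279076) = -229462/441 + 463904*(-1/279076) = -229462*1/441 - 16568/9967 = -229462/441 - 16568/9967 = -2294354242/4395447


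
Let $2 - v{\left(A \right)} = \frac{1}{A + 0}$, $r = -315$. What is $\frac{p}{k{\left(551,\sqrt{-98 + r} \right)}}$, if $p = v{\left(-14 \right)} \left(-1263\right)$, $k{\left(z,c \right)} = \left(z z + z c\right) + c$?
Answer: $- \frac{11119993827}{1292191739342} + \frac{10109052 i \sqrt{413}}{646095869671} \approx -0.0086055 + 0.00031797 i$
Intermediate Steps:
$v{\left(A \right)} = 2 - \frac{1}{A}$ ($v{\left(A \right)} = 2 - \frac{1}{A + 0} = 2 - \frac{1}{A}$)
$k{\left(z,c \right)} = c + z^{2} + c z$ ($k{\left(z,c \right)} = \left(z^{2} + c z\right) + c = c + z^{2} + c z$)
$p = - \frac{36627}{14}$ ($p = \left(2 - \frac{1}{-14}\right) \left(-1263\right) = \left(2 - - \frac{1}{14}\right) \left(-1263\right) = \left(2 + \frac{1}{14}\right) \left(-1263\right) = \frac{29}{14} \left(-1263\right) = - \frac{36627}{14} \approx -2616.2$)
$\frac{p}{k{\left(551,\sqrt{-98 + r} \right)}} = - \frac{36627}{14 \left(\sqrt{-98 - 315} + 551^{2} + \sqrt{-98 - 315} \cdot 551\right)} = - \frac{36627}{14 \left(\sqrt{-413} + 303601 + \sqrt{-413} \cdot 551\right)} = - \frac{36627}{14 \left(i \sqrt{413} + 303601 + i \sqrt{413} \cdot 551\right)} = - \frac{36627}{14 \left(i \sqrt{413} + 303601 + 551 i \sqrt{413}\right)} = - \frac{36627}{14 \left(303601 + 552 i \sqrt{413}\right)}$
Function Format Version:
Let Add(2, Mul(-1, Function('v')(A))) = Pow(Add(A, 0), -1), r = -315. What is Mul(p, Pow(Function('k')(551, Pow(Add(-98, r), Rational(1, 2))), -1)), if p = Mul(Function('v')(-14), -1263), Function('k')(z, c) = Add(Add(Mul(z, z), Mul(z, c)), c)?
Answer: Add(Rational(-11119993827, 1292191739342), Mul(Rational(10109052, 646095869671), I, Pow(413, Rational(1, 2)))) ≈ Add(-0.0086055, Mul(0.00031797, I))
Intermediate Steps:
Function('v')(A) = Add(2, Mul(-1, Pow(A, -1))) (Function('v')(A) = Add(2, Mul(-1, Pow(Add(A, 0), -1))) = Add(2, Mul(-1, Pow(A, -1))))
Function('k')(z, c) = Add(c, Pow(z, 2), Mul(c, z)) (Function('k')(z, c) = Add(Add(Pow(z, 2), Mul(c, z)), c) = Add(c, Pow(z, 2), Mul(c, z)))
p = Rational(-36627, 14) (p = Mul(Add(2, Mul(-1, Pow(-14, -1))), -1263) = Mul(Add(2, Mul(-1, Rational(-1, 14))), -1263) = Mul(Add(2, Rational(1, 14)), -1263) = Mul(Rational(29, 14), -1263) = Rational(-36627, 14) ≈ -2616.2)
Mul(p, Pow(Function('k')(551, Pow(Add(-98, r), Rational(1, 2))), -1)) = Mul(Rational(-36627, 14), Pow(Add(Pow(Add(-98, -315), Rational(1, 2)), Pow(551, 2), Mul(Pow(Add(-98, -315), Rational(1, 2)), 551)), -1)) = Mul(Rational(-36627, 14), Pow(Add(Pow(-413, Rational(1, 2)), 303601, Mul(Pow(-413, Rational(1, 2)), 551)), -1)) = Mul(Rational(-36627, 14), Pow(Add(Mul(I, Pow(413, Rational(1, 2))), 303601, Mul(Mul(I, Pow(413, Rational(1, 2))), 551)), -1)) = Mul(Rational(-36627, 14), Pow(Add(Mul(I, Pow(413, Rational(1, 2))), 303601, Mul(551, I, Pow(413, Rational(1, 2)))), -1)) = Mul(Rational(-36627, 14), Pow(Add(303601, Mul(552, I, Pow(413, Rational(1, 2)))), -1))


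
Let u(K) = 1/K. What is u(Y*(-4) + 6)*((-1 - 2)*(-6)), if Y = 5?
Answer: -9/7 ≈ -1.2857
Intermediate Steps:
u(Y*(-4) + 6)*((-1 - 2)*(-6)) = ((-1 - 2)*(-6))/(5*(-4) + 6) = (-3*(-6))/(-20 + 6) = 18/(-14) = -1/14*18 = -9/7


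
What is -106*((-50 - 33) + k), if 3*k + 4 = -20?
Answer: 9646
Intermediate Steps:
k = -8 (k = -4/3 + (⅓)*(-20) = -4/3 - 20/3 = -8)
-106*((-50 - 33) + k) = -106*((-50 - 33) - 8) = -106*(-83 - 8) = -106*(-91) = 9646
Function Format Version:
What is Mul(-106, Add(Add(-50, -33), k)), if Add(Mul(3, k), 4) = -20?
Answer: 9646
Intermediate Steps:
k = -8 (k = Add(Rational(-4, 3), Mul(Rational(1, 3), -20)) = Add(Rational(-4, 3), Rational(-20, 3)) = -8)
Mul(-106, Add(Add(-50, -33), k)) = Mul(-106, Add(Add(-50, -33), -8)) = Mul(-106, Add(-83, -8)) = Mul(-106, -91) = 9646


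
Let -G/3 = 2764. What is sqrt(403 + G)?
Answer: 7*I*sqrt(161) ≈ 88.82*I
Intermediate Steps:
G = -8292 (G = -3*2764 = -8292)
sqrt(403 + G) = sqrt(403 - 8292) = sqrt(-7889) = 7*I*sqrt(161)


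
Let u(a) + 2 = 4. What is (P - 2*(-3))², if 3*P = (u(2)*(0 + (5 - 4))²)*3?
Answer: 64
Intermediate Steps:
u(a) = 2 (u(a) = -2 + 4 = 2)
P = 2 (P = ((2*(0 + (5 - 4))²)*3)/3 = ((2*(0 + 1)²)*3)/3 = ((2*1²)*3)/3 = ((2*1)*3)/3 = (2*3)/3 = (⅓)*6 = 2)
(P - 2*(-3))² = (2 - 2*(-3))² = (2 + 6)² = 8² = 64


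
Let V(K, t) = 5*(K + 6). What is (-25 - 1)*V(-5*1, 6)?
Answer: -130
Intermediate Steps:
V(K, t) = 30 + 5*K (V(K, t) = 5*(6 + K) = 30 + 5*K)
(-25 - 1)*V(-5*1, 6) = (-25 - 1)*(30 + 5*(-5*1)) = -26*(30 + 5*(-5)) = -26*(30 - 25) = -26*5 = -130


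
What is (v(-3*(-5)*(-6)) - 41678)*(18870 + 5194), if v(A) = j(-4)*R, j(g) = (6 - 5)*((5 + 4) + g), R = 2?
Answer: -1002698752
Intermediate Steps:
j(g) = 9 + g (j(g) = 1*(9 + g) = 9 + g)
v(A) = 10 (v(A) = (9 - 4)*2 = 5*2 = 10)
(v(-3*(-5)*(-6)) - 41678)*(18870 + 5194) = (10 - 41678)*(18870 + 5194) = -41668*24064 = -1002698752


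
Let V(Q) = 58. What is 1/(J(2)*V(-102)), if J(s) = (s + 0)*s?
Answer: 1/232 ≈ 0.0043103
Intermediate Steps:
J(s) = s**2 (J(s) = s*s = s**2)
1/(J(2)*V(-102)) = 1/(2**2*58) = 1/(4*58) = 1/232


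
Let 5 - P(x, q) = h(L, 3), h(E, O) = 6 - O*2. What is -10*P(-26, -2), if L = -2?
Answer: -50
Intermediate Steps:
h(E, O) = 6 - 2*O
P(x, q) = 5 (P(x, q) = 5 - (6 - 2*3) = 5 - (6 - 6) = 5 - 1*0 = 5 + 0 = 5)
-10*P(-26, -2) = -10*5 = -50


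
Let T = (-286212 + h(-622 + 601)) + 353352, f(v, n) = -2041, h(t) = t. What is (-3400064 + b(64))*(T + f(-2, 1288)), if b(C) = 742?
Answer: -221221077116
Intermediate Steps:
T = 67119 (T = (-286212 + (-622 + 601)) + 353352 = (-286212 - 21) + 353352 = -286233 + 353352 = 67119)
(-3400064 + b(64))*(T + f(-2, 1288)) = (-3400064 + 742)*(67119 - 2041) = -3399322*65078 = -221221077116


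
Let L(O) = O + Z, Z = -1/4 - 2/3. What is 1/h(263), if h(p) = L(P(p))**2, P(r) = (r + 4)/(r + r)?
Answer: 9960336/1666681 ≈ 5.9762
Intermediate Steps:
P(r) = (4 + r)/(2*r) (P(r) = (4 + r)/((2*r)) = (4 + r)*(1/(2*r)) = (4 + r)/(2*r))
Z = -11/12 (Z = -1*1/4 - 2*1/3 = -1/4 - 2/3 = -11/12 ≈ -0.91667)
L(O) = -11/12 + O (L(O) = O - 11/12 = -11/12 + O)
h(p) = (-11/12 + (4 + p)/(2*p))**2
1/h(263) = 1/((1/144)*(-24 + 5*263)**2/263**2) = 1/((1/144)*(1/69169)*(-24 + 1315)**2) = 1/((1/144)*(1/69169)*1291**2) = 1/((1/144)*(1/69169)*1666681) = 1/(1666681/9960336) = 9960336/1666681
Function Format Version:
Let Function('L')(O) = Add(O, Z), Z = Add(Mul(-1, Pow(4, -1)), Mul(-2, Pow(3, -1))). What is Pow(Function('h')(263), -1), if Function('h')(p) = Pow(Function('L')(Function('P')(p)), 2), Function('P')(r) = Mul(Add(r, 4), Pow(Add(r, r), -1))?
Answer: Rational(9960336, 1666681) ≈ 5.9762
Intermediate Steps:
Function('P')(r) = Mul(Rational(1, 2), Pow(r, -1), Add(4, r)) (Function('P')(r) = Mul(Add(4, r), Pow(Mul(2, r), -1)) = Mul(Add(4, r), Mul(Rational(1, 2), Pow(r, -1))) = Mul(Rational(1, 2), Pow(r, -1), Add(4, r)))
Z = Rational(-11, 12) (Z = Add(Mul(-1, Rational(1, 4)), Mul(-2, Rational(1, 3))) = Add(Rational(-1, 4), Rational(-2, 3)) = Rational(-11, 12) ≈ -0.91667)
Function('L')(O) = Add(Rational(-11, 12), O) (Function('L')(O) = Add(O, Rational(-11, 12)) = Add(Rational(-11, 12), O))
Function('h')(p) = Pow(Add(Rational(-11, 12), Mul(Rational(1, 2), Pow(p, -1), Add(4, p))), 2)
Pow(Function('h')(263), -1) = Pow(Mul(Rational(1, 144), Pow(263, -2), Pow(Add(-24, Mul(5, 263)), 2)), -1) = Pow(Mul(Rational(1, 144), Rational(1, 69169), Pow(Add(-24, 1315), 2)), -1) = Pow(Mul(Rational(1, 144), Rational(1, 69169), Pow(1291, 2)), -1) = Pow(Mul(Rational(1, 144), Rational(1, 69169), 1666681), -1) = Pow(Rational(1666681, 9960336), -1) = Rational(9960336, 1666681)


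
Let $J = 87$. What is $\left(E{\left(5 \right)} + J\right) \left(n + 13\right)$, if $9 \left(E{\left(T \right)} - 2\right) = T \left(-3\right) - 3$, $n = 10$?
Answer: $2001$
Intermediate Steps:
$E{\left(T \right)} = \frac{5}{3} - \frac{T}{3}$ ($E{\left(T \right)} = 2 + \frac{T \left(-3\right) - 3}{9} = 2 + \frac{- 3 T - 3}{9} = 2 + \frac{-3 - 3 T}{9} = 2 - \left(\frac{1}{3} + \frac{T}{3}\right) = \frac{5}{3} - \frac{T}{3}$)
$\left(E{\left(5 \right)} + J\right) \left(n + 13\right) = \left(\left(\frac{5}{3} - \frac{5}{3}\right) + 87\right) \left(10 + 13\right) = \left(\left(\frac{5}{3} - \frac{5}{3}\right) + 87\right) 23 = \left(0 + 87\right) 23 = 87 \cdot 23 = 2001$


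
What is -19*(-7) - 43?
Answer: 90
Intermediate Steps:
-19*(-7) - 43 = 133 - 43 = 90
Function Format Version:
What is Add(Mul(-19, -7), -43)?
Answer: 90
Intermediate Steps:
Add(Mul(-19, -7), -43) = Add(133, -43) = 90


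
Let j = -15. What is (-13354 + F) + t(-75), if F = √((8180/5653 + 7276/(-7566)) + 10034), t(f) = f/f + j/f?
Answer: -66764/5 + 2*√1147270338159199527/21385299 ≈ -13253.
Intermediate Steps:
t(f) = 1 - 15/f (t(f) = f/f - 15/f = 1 - 15/f)
F = 2*√1147270338159199527/21385299 (F = √((8180*(1/5653) + 7276*(-1/7566)) + 10034) = √((8180/5653 - 3638/3783) + 10034) = √(10379326/21385299 + 10034) = √(214590469492/21385299) = 2*√1147270338159199527/21385299 ≈ 100.17)
(-13354 + F) + t(-75) = (-13354 + 2*√1147270338159199527/21385299) + (-15 - 75)/(-75) = (-13354 + 2*√1147270338159199527/21385299) - 1/75*(-90) = (-13354 + 2*√1147270338159199527/21385299) + 6/5 = -66764/5 + 2*√1147270338159199527/21385299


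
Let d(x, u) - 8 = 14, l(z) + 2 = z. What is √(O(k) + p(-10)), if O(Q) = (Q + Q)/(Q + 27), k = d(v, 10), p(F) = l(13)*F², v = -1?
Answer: 2*√13486/7 ≈ 33.180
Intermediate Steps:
l(z) = -2 + z
p(F) = 11*F² (p(F) = (-2 + 13)*F² = 11*F²)
d(x, u) = 22 (d(x, u) = 8 + 14 = 22)
k = 22
O(Q) = 2*Q/(27 + Q) (O(Q) = (2*Q)/(27 + Q) = 2*Q/(27 + Q))
√(O(k) + p(-10)) = √(2*22/(27 + 22) + 11*(-10)²) = √(2*22/49 + 11*100) = √(2*22*(1/49) + 1100) = √(44/49 + 1100) = √(53944/49) = 2*√13486/7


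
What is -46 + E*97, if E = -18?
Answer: -1792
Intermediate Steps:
-46 + E*97 = -46 - 18*97 = -46 - 1746 = -1792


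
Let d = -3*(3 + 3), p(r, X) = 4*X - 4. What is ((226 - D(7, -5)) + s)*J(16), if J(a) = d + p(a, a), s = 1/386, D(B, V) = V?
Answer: 1872507/193 ≈ 9702.1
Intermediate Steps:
p(r, X) = -4 + 4*X
s = 1/386 ≈ 0.0025907
d = -18 (d = -3*6 = -18)
J(a) = -22 + 4*a (J(a) = -18 + (-4 + 4*a) = -22 + 4*a)
((226 - D(7, -5)) + s)*J(16) = ((226 - 1*(-5)) + 1/386)*(-22 + 4*16) = ((226 + 5) + 1/386)*(-22 + 64) = (231 + 1/386)*42 = (89167/386)*42 = 1872507/193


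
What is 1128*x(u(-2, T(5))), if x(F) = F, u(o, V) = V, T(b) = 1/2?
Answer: 564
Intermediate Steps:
T(b) = ½ (T(b) = 1*(½) = ½)
1128*x(u(-2, T(5))) = 1128*(½) = 564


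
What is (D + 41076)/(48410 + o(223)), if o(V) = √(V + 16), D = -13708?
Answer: 1324884880/2343527861 - 27368*√239/2343527861 ≈ 0.56516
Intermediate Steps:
o(V) = √(16 + V)
(D + 41076)/(48410 + o(223)) = (-13708 + 41076)/(48410 + √(16 + 223)) = 27368/(48410 + √239)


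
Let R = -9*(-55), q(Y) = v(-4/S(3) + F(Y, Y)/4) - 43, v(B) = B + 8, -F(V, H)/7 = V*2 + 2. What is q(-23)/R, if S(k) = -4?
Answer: 43/495 ≈ 0.086869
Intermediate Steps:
F(V, H) = -14 - 14*V (F(V, H) = -7*(V*2 + 2) = -7*(2*V + 2) = -7*(2 + 2*V) = -14 - 14*V)
v(B) = 8 + B
q(Y) = -75/2 - 7*Y/2 (q(Y) = (8 + (-4/(-4) + (-14 - 14*Y)/4)) - 43 = (8 + (-4*(-¼) + (-14 - 14*Y)*(¼))) - 43 = (8 + (1 + (-7/2 - 7*Y/2))) - 43 = (8 + (-5/2 - 7*Y/2)) - 43 = (11/2 - 7*Y/2) - 43 = -75/2 - 7*Y/2)
R = 495
q(-23)/R = (-75/2 - 7/2*(-23))/495 = (-75/2 + 161/2)*(1/495) = 43*(1/495) = 43/495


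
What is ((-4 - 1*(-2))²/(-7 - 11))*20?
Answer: -40/9 ≈ -4.4444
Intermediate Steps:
((-4 - 1*(-2))²/(-7 - 11))*20 = ((-4 + 2)²/(-18))*20 = -1/18*(-2)²*20 = -1/18*4*20 = -2/9*20 = -40/9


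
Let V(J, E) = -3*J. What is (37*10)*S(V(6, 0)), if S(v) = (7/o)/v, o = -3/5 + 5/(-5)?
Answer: 6475/72 ≈ 89.931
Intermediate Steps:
o = -8/5 (o = -3*⅕ + 5*(-⅕) = -⅗ - 1 = -8/5 ≈ -1.6000)
S(v) = -35/(8*v) (S(v) = (7/(-8/5))/v = (7*(-5/8))/v = -35/(8*v))
(37*10)*S(V(6, 0)) = (37*10)*(-35/(8*((-3*6)))) = 370*(-35/8/(-18)) = 370*(-35/8*(-1/18)) = 370*(35/144) = 6475/72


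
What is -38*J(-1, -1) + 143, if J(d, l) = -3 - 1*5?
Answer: 447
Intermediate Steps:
J(d, l) = -8 (J(d, l) = -3 - 5 = -8)
-38*J(-1, -1) + 143 = -38*(-8) + 143 = 304 + 143 = 447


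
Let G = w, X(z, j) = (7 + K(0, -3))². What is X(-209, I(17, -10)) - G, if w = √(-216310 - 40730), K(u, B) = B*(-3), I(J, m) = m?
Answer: 256 - 12*I*√1785 ≈ 256.0 - 506.99*I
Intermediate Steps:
K(u, B) = -3*B
X(z, j) = 256 (X(z, j) = (7 - 3*(-3))² = (7 + 9)² = 16² = 256)
w = 12*I*√1785 (w = √(-257040) = 12*I*√1785 ≈ 506.99*I)
G = 12*I*√1785 ≈ 506.99*I
X(-209, I(17, -10)) - G = 256 - 12*I*√1785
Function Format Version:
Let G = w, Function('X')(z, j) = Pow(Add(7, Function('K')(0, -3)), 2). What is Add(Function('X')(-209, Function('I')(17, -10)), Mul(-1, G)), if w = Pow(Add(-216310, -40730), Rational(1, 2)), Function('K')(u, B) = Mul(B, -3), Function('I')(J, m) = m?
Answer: Add(256, Mul(-12, I, Pow(1785, Rational(1, 2)))) ≈ Add(256.00, Mul(-506.99, I))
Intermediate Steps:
Function('K')(u, B) = Mul(-3, B)
Function('X')(z, j) = 256 (Function('X')(z, j) = Pow(Add(7, Mul(-3, -3)), 2) = Pow(Add(7, 9), 2) = Pow(16, 2) = 256)
w = Mul(12, I, Pow(1785, Rational(1, 2))) (w = Pow(-257040, Rational(1, 2)) = Mul(12, I, Pow(1785, Rational(1, 2))) ≈ Mul(506.99, I))
G = Mul(12, I, Pow(1785, Rational(1, 2))) ≈ Mul(506.99, I)
Add(Function('X')(-209, Function('I')(17, -10)), Mul(-1, G)) = Add(256, Mul(-1, Mul(12, I, Pow(1785, Rational(1, 2))))) = Add(256, Mul(-12, I, Pow(1785, Rational(1, 2))))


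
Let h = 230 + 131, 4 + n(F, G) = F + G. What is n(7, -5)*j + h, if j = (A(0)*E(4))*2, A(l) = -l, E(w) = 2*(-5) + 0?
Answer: 361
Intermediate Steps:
E(w) = -10 (E(w) = -10 + 0 = -10)
n(F, G) = -4 + F + G (n(F, G) = -4 + (F + G) = -4 + F + G)
j = 0 (j = (-1*0*(-10))*2 = (0*(-10))*2 = 0*2 = 0)
h = 361
n(7, -5)*j + h = (-4 + 7 - 5)*0 + 361 = -2*0 + 361 = 0 + 361 = 361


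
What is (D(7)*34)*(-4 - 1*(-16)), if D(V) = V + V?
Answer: 5712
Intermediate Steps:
D(V) = 2*V
(D(7)*34)*(-4 - 1*(-16)) = ((2*7)*34)*(-4 - 1*(-16)) = (14*34)*(-4 + 16) = 476*12 = 5712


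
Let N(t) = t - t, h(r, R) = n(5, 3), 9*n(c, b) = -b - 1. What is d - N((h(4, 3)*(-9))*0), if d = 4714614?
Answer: 4714614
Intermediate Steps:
n(c, b) = -⅑ - b/9 (n(c, b) = (-b - 1)/9 = (-1 - b)/9 = -⅑ - b/9)
h(r, R) = -4/9 (h(r, R) = -⅑ - ⅑*3 = -⅑ - ⅓ = -4/9)
N(t) = 0
d - N((h(4, 3)*(-9))*0) = 4714614 - 1*0 = 4714614 + 0 = 4714614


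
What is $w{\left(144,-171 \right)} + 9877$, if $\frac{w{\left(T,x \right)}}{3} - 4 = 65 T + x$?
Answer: $37456$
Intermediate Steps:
$w{\left(T,x \right)} = 12 + 3 x + 195 T$ ($w{\left(T,x \right)} = 12 + 3 \left(65 T + x\right) = 12 + 3 \left(x + 65 T\right) = 12 + \left(3 x + 195 T\right) = 12 + 3 x + 195 T$)
$w{\left(144,-171 \right)} + 9877 = \left(12 + 3 \left(-171\right) + 195 \cdot 144\right) + 9877 = \left(12 - 513 + 28080\right) + 9877 = 27579 + 9877 = 37456$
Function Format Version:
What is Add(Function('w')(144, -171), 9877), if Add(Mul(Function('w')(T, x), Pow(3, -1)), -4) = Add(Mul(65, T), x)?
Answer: 37456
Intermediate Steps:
Function('w')(T, x) = Add(12, Mul(3, x), Mul(195, T)) (Function('w')(T, x) = Add(12, Mul(3, Add(Mul(65, T), x))) = Add(12, Mul(3, Add(x, Mul(65, T)))) = Add(12, Add(Mul(3, x), Mul(195, T))) = Add(12, Mul(3, x), Mul(195, T)))
Add(Function('w')(144, -171), 9877) = Add(Add(12, Mul(3, -171), Mul(195, 144)), 9877) = Add(Add(12, -513, 28080), 9877) = Add(27579, 9877) = 37456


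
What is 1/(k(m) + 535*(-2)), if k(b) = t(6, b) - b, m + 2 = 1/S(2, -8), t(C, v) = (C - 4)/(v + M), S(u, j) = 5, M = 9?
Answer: -90/96113 ≈ -0.00093640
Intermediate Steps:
t(C, v) = (-4 + C)/(9 + v) (t(C, v) = (C - 4)/(v + 9) = (-4 + C)/(9 + v))
m = -9/5 (m = -2 + 1/5 = -2 + ⅕ = -9/5 ≈ -1.8000)
k(b) = -b + 2/(9 + b) (k(b) = (-4 + 6)/(9 + b) - b = 2/(9 + b) - b = -b + 2/(9 + b))
1/(k(m) + 535*(-2)) = 1/((2 - 1*(-9/5)*(9 - 9/5))/(9 - 9/5) + 535*(-2)) = 1/((2 - 1*(-9/5)*36/5)/(36/5) - 1070) = 1/(5*(2 + 324/25)/36 - 1070) = 1/((5/36)*(374/25) - 1070) = 1/(187/90 - 1070) = 1/(-96113/90) = -90/96113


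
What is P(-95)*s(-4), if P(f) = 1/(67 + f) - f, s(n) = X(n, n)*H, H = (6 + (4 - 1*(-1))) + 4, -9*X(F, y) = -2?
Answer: 13295/42 ≈ 316.55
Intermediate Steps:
X(F, y) = 2/9 (X(F, y) = -⅑*(-2) = 2/9)
H = 15 (H = (6 + (4 + 1)) + 4 = (6 + 5) + 4 = 11 + 4 = 15)
s(n) = 10/3 (s(n) = (2/9)*15 = 10/3)
P(-95)*s(-4) = ((1 - 1*(-95)² - 67*(-95))/(67 - 95))*(10/3) = ((1 - 1*9025 + 6365)/(-28))*(10/3) = -(1 - 9025 + 6365)/28*(10/3) = -1/28*(-2659)*(10/3) = (2659/28)*(10/3) = 13295/42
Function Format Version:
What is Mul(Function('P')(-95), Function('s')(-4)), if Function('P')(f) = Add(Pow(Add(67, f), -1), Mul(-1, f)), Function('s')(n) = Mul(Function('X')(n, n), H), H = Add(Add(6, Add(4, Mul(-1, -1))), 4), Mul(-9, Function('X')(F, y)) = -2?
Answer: Rational(13295, 42) ≈ 316.55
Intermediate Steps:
Function('X')(F, y) = Rational(2, 9) (Function('X')(F, y) = Mul(Rational(-1, 9), -2) = Rational(2, 9))
H = 15 (H = Add(Add(6, Add(4, 1)), 4) = Add(Add(6, 5), 4) = Add(11, 4) = 15)
Function('s')(n) = Rational(10, 3) (Function('s')(n) = Mul(Rational(2, 9), 15) = Rational(10, 3))
Mul(Function('P')(-95), Function('s')(-4)) = Mul(Mul(Pow(Add(67, -95), -1), Add(1, Mul(-1, Pow(-95, 2)), Mul(-67, -95))), Rational(10, 3)) = Mul(Mul(Pow(-28, -1), Add(1, Mul(-1, 9025), 6365)), Rational(10, 3)) = Mul(Mul(Rational(-1, 28), Add(1, -9025, 6365)), Rational(10, 3)) = Mul(Mul(Rational(-1, 28), -2659), Rational(10, 3)) = Mul(Rational(2659, 28), Rational(10, 3)) = Rational(13295, 42)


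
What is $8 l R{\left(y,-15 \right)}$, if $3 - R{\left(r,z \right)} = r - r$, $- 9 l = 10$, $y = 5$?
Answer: $- \frac{80}{3} \approx -26.667$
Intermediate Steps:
$l = - \frac{10}{9}$ ($l = \left(- \frac{1}{9}\right) 10 = - \frac{10}{9} \approx -1.1111$)
$R{\left(r,z \right)} = 3$ ($R{\left(r,z \right)} = 3 - \left(r - r\right) = 3 - 0 = 3 + 0 = 3$)
$8 l R{\left(y,-15 \right)} = 8 \left(- \frac{10}{9}\right) 3 = \left(- \frac{80}{9}\right) 3 = - \frac{80}{3}$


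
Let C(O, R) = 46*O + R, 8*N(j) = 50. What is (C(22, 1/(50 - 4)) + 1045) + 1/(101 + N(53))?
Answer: 40593451/19734 ≈ 2057.0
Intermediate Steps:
N(j) = 25/4 (N(j) = (⅛)*50 = 25/4)
C(O, R) = R + 46*O
(C(22, 1/(50 - 4)) + 1045) + 1/(101 + N(53)) = ((1/(50 - 4) + 46*22) + 1045) + 1/(101 + 25/4) = ((1/46 + 1012) + 1045) + 1/(429/4) = ((1/46 + 1012) + 1045) + 4/429 = (46553/46 + 1045) + 4/429 = 94623/46 + 4/429 = 40593451/19734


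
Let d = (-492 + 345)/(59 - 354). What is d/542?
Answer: 147/159890 ≈ 0.00091938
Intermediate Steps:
d = 147/295 (d = -147/(-295) = -147*(-1/295) = 147/295 ≈ 0.49831)
d/542 = (147/295)/542 = (147/295)*(1/542) = 147/159890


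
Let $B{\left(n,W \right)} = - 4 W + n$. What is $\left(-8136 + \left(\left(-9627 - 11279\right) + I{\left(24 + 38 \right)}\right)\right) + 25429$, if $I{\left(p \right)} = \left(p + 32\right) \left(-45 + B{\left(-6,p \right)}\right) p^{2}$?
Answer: $-108043077$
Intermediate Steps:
$B{\left(n,W \right)} = n - 4 W$
$I{\left(p \right)} = p^{2} \left(-51 - 4 p\right) \left(32 + p\right)$ ($I{\left(p \right)} = \left(p + 32\right) \left(-45 - \left(6 + 4 p\right)\right) p^{2} = \left(32 + p\right) \left(-51 - 4 p\right) p^{2} = \left(-51 - 4 p\right) \left(32 + p\right) p^{2} = p^{2} \left(-51 - 4 p\right) \left(32 + p\right)$)
$\left(-8136 + \left(\left(-9627 - 11279\right) + I{\left(24 + 38 \right)}\right)\right) + 25429 = \left(-8136 + \left(\left(-9627 - 11279\right) + \left(24 + 38\right)^{2} \left(-1632 - 179 \left(24 + 38\right) - 4 \left(24 + 38\right)^{2}\right)\right)\right) + 25429 = \left(-8136 + \left(-20906 + 62^{2} \left(-1632 - 11098 - 4 \cdot 62^{2}\right)\right)\right) + 25429 = \left(-8136 + \left(-20906 + 3844 \left(-1632 - 11098 - 15376\right)\right)\right) + 25429 = \left(-8136 + \left(-20906 + 3844 \left(-28106\right)\right)\right) + 25429 = \left(-8136 - 108060370\right) + 25429 = -108068506 + 25429 = -108043077$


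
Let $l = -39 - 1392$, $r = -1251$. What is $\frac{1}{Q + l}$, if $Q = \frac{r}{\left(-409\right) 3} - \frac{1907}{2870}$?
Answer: $- \frac{1173830}{1679333903} \approx -0.00069899$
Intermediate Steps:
$l = -1431$
$Q = \frac{416827}{1173830}$ ($Q = - \frac{1251}{\left(-409\right) 3} - \frac{1907}{2870} = - \frac{1251}{-1227} - \frac{1907}{2870} = \left(-1251\right) \left(- \frac{1}{1227}\right) - \frac{1907}{2870} = \frac{417}{409} - \frac{1907}{2870} = \frac{416827}{1173830} \approx 0.3551$)
$\frac{1}{Q + l} = \frac{1}{\frac{416827}{1173830} - 1431} = \frac{1}{- \frac{1679333903}{1173830}} = - \frac{1173830}{1679333903}$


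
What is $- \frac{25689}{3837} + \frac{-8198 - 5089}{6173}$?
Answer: $- \frac{69853472}{7895267} \approx -8.8475$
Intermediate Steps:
$- \frac{25689}{3837} + \frac{-8198 - 5089}{6173} = \left(-25689\right) \frac{1}{3837} - \frac{13287}{6173} = - \frac{8563}{1279} - \frac{13287}{6173} = - \frac{69853472}{7895267}$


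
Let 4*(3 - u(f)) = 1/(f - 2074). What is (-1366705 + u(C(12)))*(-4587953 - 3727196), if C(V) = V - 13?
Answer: 94323945371048251/8300 ≈ 1.1364e+13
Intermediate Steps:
C(V) = -13 + V
u(f) = 3 - 1/(4*(-2074 + f)) (u(f) = 3 - 1/(4*(f - 2074)) = 3 - 1/(4*(-2074 + f)))
(-1366705 + u(C(12)))*(-4587953 - 3727196) = (-1366705 + (-24889 + 12*(-13 + 12))/(4*(-2074 + (-13 + 12))))*(-4587953 - 3727196) = (-1366705 + (-24889 + 12*(-1))/(4*(-2074 - 1)))*(-8315149) = (-1366705 + (1/4)*(-24889 - 12)/(-2075))*(-8315149) = (-1366705 + (1/4)*(-1/2075)*(-24901))*(-8315149) = (-1366705 + 24901/8300)*(-8315149) = -11343626599/8300*(-8315149) = 94323945371048251/8300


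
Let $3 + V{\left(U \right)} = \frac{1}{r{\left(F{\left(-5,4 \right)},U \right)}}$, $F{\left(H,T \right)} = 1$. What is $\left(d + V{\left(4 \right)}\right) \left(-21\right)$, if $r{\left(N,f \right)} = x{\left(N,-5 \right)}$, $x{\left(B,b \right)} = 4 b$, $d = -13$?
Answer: $\frac{6741}{20} \approx 337.05$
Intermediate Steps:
$r{\left(N,f \right)} = -20$ ($r{\left(N,f \right)} = 4 \left(-5\right) = -20$)
$V{\left(U \right)} = - \frac{61}{20}$ ($V{\left(U \right)} = -3 + \frac{1}{-20} = -3 - \frac{1}{20} = - \frac{61}{20}$)
$\left(d + V{\left(4 \right)}\right) \left(-21\right) = \left(-13 - \frac{61}{20}\right) \left(-21\right) = \left(- \frac{321}{20}\right) \left(-21\right) = \frac{6741}{20}$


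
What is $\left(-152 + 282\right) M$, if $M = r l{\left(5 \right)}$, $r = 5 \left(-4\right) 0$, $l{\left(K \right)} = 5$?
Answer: $0$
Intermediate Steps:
$r = 0$ ($r = \left(-20\right) 0 = 0$)
$M = 0$ ($M = 0 \cdot 5 = 0$)
$\left(-152 + 282\right) M = \left(-152 + 282\right) 0 = 130 \cdot 0 = 0$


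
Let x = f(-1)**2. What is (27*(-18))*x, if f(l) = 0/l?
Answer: 0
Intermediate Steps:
f(l) = 0
x = 0 (x = 0**2 = 0)
(27*(-18))*x = (27*(-18))*0 = -486*0 = 0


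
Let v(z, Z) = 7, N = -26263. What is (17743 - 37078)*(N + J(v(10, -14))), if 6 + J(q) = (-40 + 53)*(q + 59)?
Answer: 491321685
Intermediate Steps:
J(q) = 761 + 13*q (J(q) = -6 + (-40 + 53)*(q + 59) = -6 + 13*(59 + q) = -6 + (767 + 13*q) = 761 + 13*q)
(17743 - 37078)*(N + J(v(10, -14))) = (17743 - 37078)*(-26263 + (761 + 13*7)) = -19335*(-26263 + (761 + 91)) = -19335*(-26263 + 852) = -19335*(-25411) = 491321685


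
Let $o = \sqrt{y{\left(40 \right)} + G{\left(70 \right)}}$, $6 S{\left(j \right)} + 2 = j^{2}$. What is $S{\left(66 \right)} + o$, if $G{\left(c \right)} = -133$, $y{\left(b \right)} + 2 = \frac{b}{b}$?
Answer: $\frac{2177}{3} + i \sqrt{134} \approx 725.67 + 11.576 i$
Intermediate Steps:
$y{\left(b \right)} = -1$ ($y{\left(b \right)} = -2 + \frac{b}{b} = -2 + 1 = -1$)
$S{\left(j \right)} = - \frac{1}{3} + \frac{j^{2}}{6}$
$o = i \sqrt{134}$ ($o = \sqrt{-1 - 133} = \sqrt{-134} = i \sqrt{134} \approx 11.576 i$)
$S{\left(66 \right)} + o = \left(- \frac{1}{3} + \frac{66^{2}}{6}\right) + i \sqrt{134} = \left(- \frac{1}{3} + \frac{1}{6} \cdot 4356\right) + i \sqrt{134} = \left(- \frac{1}{3} + 726\right) + i \sqrt{134} = \frac{2177}{3} + i \sqrt{134}$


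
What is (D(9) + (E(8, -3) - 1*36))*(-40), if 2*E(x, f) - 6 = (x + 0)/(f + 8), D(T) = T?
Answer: 928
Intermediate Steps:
E(x, f) = 3 + x/(2*(8 + f)) (E(x, f) = 3 + ((x + 0)/(f + 8))/2 = 3 + (x/(8 + f))/2 = 3 + x/(2*(8 + f)))
(D(9) + (E(8, -3) - 1*36))*(-40) = (9 + ((48 + 8 + 6*(-3))/(2*(8 - 3)) - 1*36))*(-40) = (9 + ((½)*(48 + 8 - 18)/5 - 36))*(-40) = (9 + ((½)*(⅕)*38 - 36))*(-40) = (9 + (19/5 - 36))*(-40) = (9 - 161/5)*(-40) = -116/5*(-40) = 928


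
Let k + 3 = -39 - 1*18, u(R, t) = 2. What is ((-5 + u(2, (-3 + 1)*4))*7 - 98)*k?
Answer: 7140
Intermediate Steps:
k = -60 (k = -3 + (-39 - 1*18) = -3 + (-39 - 18) = -3 - 57 = -60)
((-5 + u(2, (-3 + 1)*4))*7 - 98)*k = ((-5 + 2)*7 - 98)*(-60) = (-3*7 - 98)*(-60) = (-21 - 98)*(-60) = -119*(-60) = 7140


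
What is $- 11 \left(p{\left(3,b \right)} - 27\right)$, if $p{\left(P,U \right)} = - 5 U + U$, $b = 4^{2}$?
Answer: $1001$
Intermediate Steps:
$b = 16$
$p{\left(P,U \right)} = - 4 U$
$- 11 \left(p{\left(3,b \right)} - 27\right) = - 11 \left(\left(-4\right) 16 - 27\right) = - 11 \left(-64 - 27\right) = \left(-11\right) \left(-91\right) = 1001$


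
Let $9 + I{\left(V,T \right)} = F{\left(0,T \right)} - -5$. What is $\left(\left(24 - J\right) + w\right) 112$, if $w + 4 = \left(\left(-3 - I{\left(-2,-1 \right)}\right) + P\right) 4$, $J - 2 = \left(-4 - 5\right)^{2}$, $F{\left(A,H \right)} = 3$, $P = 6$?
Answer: $-5264$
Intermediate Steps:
$J = 83$ ($J = 2 + \left(-4 - 5\right)^{2} = 2 + \left(-9\right)^{2} = 2 + 81 = 83$)
$I{\left(V,T \right)} = -1$ ($I{\left(V,T \right)} = -9 + \left(3 - -5\right) = -9 + \left(3 + 5\right) = -9 + 8 = -1$)
$w = 12$ ($w = -4 + \left(\left(-3 - -1\right) + 6\right) 4 = -4 + \left(\left(-3 + 1\right) + 6\right) 4 = -4 + \left(-2 + 6\right) 4 = -4 + 4 \cdot 4 = -4 + 16 = 12$)
$\left(\left(24 - J\right) + w\right) 112 = \left(\left(24 - 83\right) + 12\right) 112 = \left(-59 + 12\right) 112 = \left(-47\right) 112 = -5264$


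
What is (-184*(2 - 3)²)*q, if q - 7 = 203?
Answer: -38640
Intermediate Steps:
q = 210 (q = 7 + 203 = 210)
(-184*(2 - 3)²)*q = -184*(2 - 3)²*210 = -184*(-1)²*210 = -184*1*210 = -184*210 = -38640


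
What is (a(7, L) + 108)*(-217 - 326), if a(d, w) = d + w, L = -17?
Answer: -53214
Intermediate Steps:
(a(7, L) + 108)*(-217 - 326) = ((7 - 17) + 108)*(-217 - 326) = (-10 + 108)*(-543) = 98*(-543) = -53214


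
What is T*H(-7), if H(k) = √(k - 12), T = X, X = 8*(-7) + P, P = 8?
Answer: -48*I*√19 ≈ -209.23*I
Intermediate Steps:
X = -48 (X = 8*(-7) + 8 = -56 + 8 = -48)
T = -48
H(k) = √(-12 + k)
T*H(-7) = -48*√(-12 - 7) = -48*I*√19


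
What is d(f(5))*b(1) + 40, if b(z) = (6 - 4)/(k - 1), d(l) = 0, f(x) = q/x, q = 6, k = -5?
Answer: 40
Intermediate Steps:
f(x) = 6/x
b(z) = -⅓ (b(z) = (6 - 4)/(-5 - 1) = 2/(-6) = 2*(-⅙) = -⅓)
d(f(5))*b(1) + 40 = 0*(-⅓) + 40 = 0 + 40 = 40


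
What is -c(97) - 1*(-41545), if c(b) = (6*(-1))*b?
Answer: 42127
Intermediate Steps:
c(b) = -6*b
-c(97) - 1*(-41545) = -(-6)*97 - 1*(-41545) = -1*(-582) + 41545 = 582 + 41545 = 42127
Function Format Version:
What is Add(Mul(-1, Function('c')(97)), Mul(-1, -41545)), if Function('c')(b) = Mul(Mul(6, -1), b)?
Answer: 42127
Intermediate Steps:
Function('c')(b) = Mul(-6, b)
Add(Mul(-1, Function('c')(97)), Mul(-1, -41545)) = Add(Mul(-1, Mul(-6, 97)), Mul(-1, -41545)) = Add(Mul(-1, -582), 41545) = Add(582, 41545) = 42127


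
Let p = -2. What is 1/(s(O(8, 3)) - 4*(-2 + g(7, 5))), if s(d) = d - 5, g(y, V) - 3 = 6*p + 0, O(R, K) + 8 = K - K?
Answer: 1/31 ≈ 0.032258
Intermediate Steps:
O(R, K) = -8 (O(R, K) = -8 + (K - K) = -8 + 0 = -8)
g(y, V) = -9 (g(y, V) = 3 + (6*(-2) + 0) = 3 + (-12 + 0) = 3 - 12 = -9)
s(d) = -5 + d
1/(s(O(8, 3)) - 4*(-2 + g(7, 5))) = 1/((-5 - 8) - 4*(-2 - 9)) = 1/(-13 - 4*(-11)) = 1/(-13 + 44) = 1/31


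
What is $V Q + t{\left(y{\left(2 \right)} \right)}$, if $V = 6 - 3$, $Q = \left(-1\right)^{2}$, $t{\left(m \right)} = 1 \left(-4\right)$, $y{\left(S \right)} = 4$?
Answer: $-1$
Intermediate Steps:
$t{\left(m \right)} = -4$
$Q = 1$
$V = 3$ ($V = 6 - 3 = 3$)
$V Q + t{\left(y{\left(2 \right)} \right)} = 3 \cdot 1 - 4 = 3 - 4 = -1$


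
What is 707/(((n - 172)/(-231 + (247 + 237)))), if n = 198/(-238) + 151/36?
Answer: -766283364/722443 ≈ -1060.7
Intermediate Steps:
n = 14405/4284 (n = 198*(-1/238) + 151*(1/36) = -99/119 + 151/36 = 14405/4284 ≈ 3.3625)
707/(((n - 172)/(-231 + (247 + 237)))) = 707/(((14405/4284 - 172)/(-231 + (247 + 237)))) = 707/((-722443/(4284*(-231 + 484)))) = 707/((-722443/4284/253)) = 707/((-722443/4284*1/253)) = 707/(-722443/1083852) = 707*(-1083852/722443) = -766283364/722443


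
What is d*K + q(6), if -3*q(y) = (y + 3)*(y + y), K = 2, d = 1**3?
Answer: -34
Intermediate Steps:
d = 1
q(y) = -2*y*(3 + y)/3 (q(y) = -(y + 3)*(y + y)/3 = -(3 + y)*2*y/3 = -2*y*(3 + y)/3)
d*K + q(6) = 1*2 - 2/3*6*(3 + 6) = 2 - 2/3*6*9 = 2 - 36 = -34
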